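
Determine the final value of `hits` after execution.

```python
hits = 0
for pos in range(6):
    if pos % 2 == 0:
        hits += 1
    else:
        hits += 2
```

Let's trace through this code step by step.

Initialize: hits = 0
Entering loop: for pos in range(6):

After execution: hits = 9
9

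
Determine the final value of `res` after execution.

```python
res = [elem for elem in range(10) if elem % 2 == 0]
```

Let's trace through this code step by step.

Initialize: res = [elem for elem in range(10) if elem % 2 == 0]

After execution: res = [0, 2, 4, 6, 8]
[0, 2, 4, 6, 8]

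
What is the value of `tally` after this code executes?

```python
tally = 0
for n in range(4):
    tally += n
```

Let's trace through this code step by step.

Initialize: tally = 0
Entering loop: for n in range(4):

After execution: tally = 6
6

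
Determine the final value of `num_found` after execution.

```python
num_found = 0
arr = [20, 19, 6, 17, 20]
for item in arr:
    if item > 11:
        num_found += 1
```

Let's trace through this code step by step.

Initialize: num_found = 0
Initialize: arr = [20, 19, 6, 17, 20]
Entering loop: for item in arr:

After execution: num_found = 4
4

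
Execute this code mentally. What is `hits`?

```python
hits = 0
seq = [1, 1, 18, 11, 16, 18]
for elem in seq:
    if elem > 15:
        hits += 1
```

Let's trace through this code step by step.

Initialize: hits = 0
Initialize: seq = [1, 1, 18, 11, 16, 18]
Entering loop: for elem in seq:

After execution: hits = 3
3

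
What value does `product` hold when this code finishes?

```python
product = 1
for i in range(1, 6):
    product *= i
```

Let's trace through this code step by step.

Initialize: product = 1
Entering loop: for i in range(1, 6):

After execution: product = 120
120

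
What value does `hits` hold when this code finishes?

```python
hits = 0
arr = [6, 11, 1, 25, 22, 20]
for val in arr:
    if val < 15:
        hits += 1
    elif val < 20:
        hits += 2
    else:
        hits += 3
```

Let's trace through this code step by step.

Initialize: hits = 0
Initialize: arr = [6, 11, 1, 25, 22, 20]
Entering loop: for val in arr:

After execution: hits = 12
12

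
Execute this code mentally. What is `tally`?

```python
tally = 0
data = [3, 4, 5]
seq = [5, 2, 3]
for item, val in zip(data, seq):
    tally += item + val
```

Let's trace through this code step by step.

Initialize: tally = 0
Initialize: data = [3, 4, 5]
Initialize: seq = [5, 2, 3]
Entering loop: for item, val in zip(data, seq):

After execution: tally = 22
22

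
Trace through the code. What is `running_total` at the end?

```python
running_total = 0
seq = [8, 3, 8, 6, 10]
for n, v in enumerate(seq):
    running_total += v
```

Let's trace through this code step by step.

Initialize: running_total = 0
Initialize: seq = [8, 3, 8, 6, 10]
Entering loop: for n, v in enumerate(seq):

After execution: running_total = 35
35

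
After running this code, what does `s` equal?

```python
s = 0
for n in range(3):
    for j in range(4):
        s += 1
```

Let's trace through this code step by step.

Initialize: s = 0
Entering loop: for n in range(3):

After execution: s = 12
12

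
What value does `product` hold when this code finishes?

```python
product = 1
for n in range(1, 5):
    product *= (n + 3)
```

Let's trace through this code step by step.

Initialize: product = 1
Entering loop: for n in range(1, 5):

After execution: product = 840
840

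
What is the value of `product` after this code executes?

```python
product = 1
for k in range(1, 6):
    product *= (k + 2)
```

Let's trace through this code step by step.

Initialize: product = 1
Entering loop: for k in range(1, 6):

After execution: product = 2520
2520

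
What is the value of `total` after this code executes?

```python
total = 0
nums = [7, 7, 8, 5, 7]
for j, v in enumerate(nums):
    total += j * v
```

Let's trace through this code step by step.

Initialize: total = 0
Initialize: nums = [7, 7, 8, 5, 7]
Entering loop: for j, v in enumerate(nums):

After execution: total = 66
66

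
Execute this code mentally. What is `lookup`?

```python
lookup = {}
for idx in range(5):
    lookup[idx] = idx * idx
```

Let's trace through this code step by step.

Initialize: lookup = {}
Entering loop: for idx in range(5):

After execution: lookup = {0: 0, 1: 1, 2: 4, 3: 9, 4: 16}
{0: 0, 1: 1, 2: 4, 3: 9, 4: 16}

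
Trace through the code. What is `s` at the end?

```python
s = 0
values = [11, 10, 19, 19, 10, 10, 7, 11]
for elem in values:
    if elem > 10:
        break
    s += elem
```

Let's trace through this code step by step.

Initialize: s = 0
Initialize: values = [11, 10, 19, 19, 10, 10, 7, 11]
Entering loop: for elem in values:

After execution: s = 0
0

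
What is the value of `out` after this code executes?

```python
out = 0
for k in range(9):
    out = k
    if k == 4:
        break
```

Let's trace through this code step by step.

Initialize: out = 0
Entering loop: for k in range(9):

After execution: out = 4
4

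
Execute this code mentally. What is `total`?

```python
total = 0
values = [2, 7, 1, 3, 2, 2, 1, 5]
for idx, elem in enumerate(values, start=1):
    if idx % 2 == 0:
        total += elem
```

Let's trace through this code step by step.

Initialize: total = 0
Initialize: values = [2, 7, 1, 3, 2, 2, 1, 5]
Entering loop: for idx, elem in enumerate(values, start=1):

After execution: total = 17
17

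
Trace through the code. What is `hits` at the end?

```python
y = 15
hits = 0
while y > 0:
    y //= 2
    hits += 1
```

Let's trace through this code step by step.

Initialize: y = 15
Initialize: hits = 0
Entering loop: while y > 0:

After execution: hits = 4
4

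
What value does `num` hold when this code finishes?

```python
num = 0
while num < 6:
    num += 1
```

Let's trace through this code step by step.

Initialize: num = 0
Entering loop: while num < 6:

After execution: num = 6
6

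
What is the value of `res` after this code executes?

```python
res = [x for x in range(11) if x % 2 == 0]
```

Let's trace through this code step by step.

Initialize: res = [x for x in range(11) if x % 2 == 0]

After execution: res = [0, 2, 4, 6, 8, 10]
[0, 2, 4, 6, 8, 10]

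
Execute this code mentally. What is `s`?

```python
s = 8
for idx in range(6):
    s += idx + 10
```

Let's trace through this code step by step.

Initialize: s = 8
Entering loop: for idx in range(6):

After execution: s = 83
83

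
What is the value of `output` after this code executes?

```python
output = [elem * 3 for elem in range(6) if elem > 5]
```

Let's trace through this code step by step.

Initialize: output = [elem * 3 for elem in range(6) if elem > 5]

After execution: output = []
[]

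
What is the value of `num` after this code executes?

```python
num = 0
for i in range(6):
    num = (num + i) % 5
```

Let's trace through this code step by step.

Initialize: num = 0
Entering loop: for i in range(6):

After execution: num = 0
0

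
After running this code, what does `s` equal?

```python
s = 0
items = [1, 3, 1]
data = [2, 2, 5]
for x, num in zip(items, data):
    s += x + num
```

Let's trace through this code step by step.

Initialize: s = 0
Initialize: items = [1, 3, 1]
Initialize: data = [2, 2, 5]
Entering loop: for x, num in zip(items, data):

After execution: s = 14
14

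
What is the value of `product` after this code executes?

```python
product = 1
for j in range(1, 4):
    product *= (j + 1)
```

Let's trace through this code step by step.

Initialize: product = 1
Entering loop: for j in range(1, 4):

After execution: product = 24
24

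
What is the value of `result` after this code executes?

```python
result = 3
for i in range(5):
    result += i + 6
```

Let's trace through this code step by step.

Initialize: result = 3
Entering loop: for i in range(5):

After execution: result = 43
43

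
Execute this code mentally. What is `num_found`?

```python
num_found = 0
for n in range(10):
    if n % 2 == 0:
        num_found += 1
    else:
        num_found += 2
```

Let's trace through this code step by step.

Initialize: num_found = 0
Entering loop: for n in range(10):

After execution: num_found = 15
15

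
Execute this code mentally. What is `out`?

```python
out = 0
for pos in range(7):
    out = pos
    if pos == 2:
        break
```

Let's trace through this code step by step.

Initialize: out = 0
Entering loop: for pos in range(7):

After execution: out = 2
2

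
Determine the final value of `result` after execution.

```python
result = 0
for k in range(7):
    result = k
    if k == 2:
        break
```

Let's trace through this code step by step.

Initialize: result = 0
Entering loop: for k in range(7):

After execution: result = 2
2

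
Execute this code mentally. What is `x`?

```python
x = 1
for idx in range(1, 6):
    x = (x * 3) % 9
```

Let's trace through this code step by step.

Initialize: x = 1
Entering loop: for idx in range(1, 6):

After execution: x = 0
0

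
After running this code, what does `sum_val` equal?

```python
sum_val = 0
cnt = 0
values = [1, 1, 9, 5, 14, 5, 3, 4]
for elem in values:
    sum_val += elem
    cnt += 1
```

Let's trace through this code step by step.

Initialize: sum_val = 0
Initialize: cnt = 0
Initialize: values = [1, 1, 9, 5, 14, 5, 3, 4]
Entering loop: for elem in values:

After execution: sum_val = 42
42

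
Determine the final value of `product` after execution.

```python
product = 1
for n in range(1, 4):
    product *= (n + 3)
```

Let's trace through this code step by step.

Initialize: product = 1
Entering loop: for n in range(1, 4):

After execution: product = 120
120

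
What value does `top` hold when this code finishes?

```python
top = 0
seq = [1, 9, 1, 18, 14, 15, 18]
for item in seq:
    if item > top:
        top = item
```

Let's trace through this code step by step.

Initialize: top = 0
Initialize: seq = [1, 9, 1, 18, 14, 15, 18]
Entering loop: for item in seq:

After execution: top = 18
18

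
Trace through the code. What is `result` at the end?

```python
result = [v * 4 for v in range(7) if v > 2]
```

Let's trace through this code step by step.

Initialize: result = [v * 4 for v in range(7) if v > 2]

After execution: result = [12, 16, 20, 24]
[12, 16, 20, 24]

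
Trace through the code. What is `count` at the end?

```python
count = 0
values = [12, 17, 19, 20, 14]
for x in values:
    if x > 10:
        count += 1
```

Let's trace through this code step by step.

Initialize: count = 0
Initialize: values = [12, 17, 19, 20, 14]
Entering loop: for x in values:

After execution: count = 5
5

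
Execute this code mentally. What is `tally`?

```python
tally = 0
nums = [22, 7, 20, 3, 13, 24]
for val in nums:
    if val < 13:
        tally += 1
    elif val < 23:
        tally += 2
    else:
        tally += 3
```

Let's trace through this code step by step.

Initialize: tally = 0
Initialize: nums = [22, 7, 20, 3, 13, 24]
Entering loop: for val in nums:

After execution: tally = 11
11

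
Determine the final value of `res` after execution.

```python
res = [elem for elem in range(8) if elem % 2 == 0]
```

Let's trace through this code step by step.

Initialize: res = [elem for elem in range(8) if elem % 2 == 0]

After execution: res = [0, 2, 4, 6]
[0, 2, 4, 6]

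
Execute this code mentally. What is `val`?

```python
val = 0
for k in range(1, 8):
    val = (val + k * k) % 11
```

Let's trace through this code step by step.

Initialize: val = 0
Entering loop: for k in range(1, 8):

After execution: val = 8
8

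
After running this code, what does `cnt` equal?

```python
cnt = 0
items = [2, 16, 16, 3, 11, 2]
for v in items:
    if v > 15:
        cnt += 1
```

Let's trace through this code step by step.

Initialize: cnt = 0
Initialize: items = [2, 16, 16, 3, 11, 2]
Entering loop: for v in items:

After execution: cnt = 2
2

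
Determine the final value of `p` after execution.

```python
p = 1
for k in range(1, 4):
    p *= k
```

Let's trace through this code step by step.

Initialize: p = 1
Entering loop: for k in range(1, 4):

After execution: p = 6
6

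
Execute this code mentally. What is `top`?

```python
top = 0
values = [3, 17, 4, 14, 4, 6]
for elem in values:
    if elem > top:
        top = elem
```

Let's trace through this code step by step.

Initialize: top = 0
Initialize: values = [3, 17, 4, 14, 4, 6]
Entering loop: for elem in values:

After execution: top = 17
17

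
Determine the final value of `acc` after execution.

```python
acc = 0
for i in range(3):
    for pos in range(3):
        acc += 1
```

Let's trace through this code step by step.

Initialize: acc = 0
Entering loop: for i in range(3):

After execution: acc = 9
9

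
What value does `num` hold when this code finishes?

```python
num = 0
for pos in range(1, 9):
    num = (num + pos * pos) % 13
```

Let's trace through this code step by step.

Initialize: num = 0
Entering loop: for pos in range(1, 9):

After execution: num = 9
9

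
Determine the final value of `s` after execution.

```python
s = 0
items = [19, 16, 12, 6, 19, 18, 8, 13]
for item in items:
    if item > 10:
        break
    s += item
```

Let's trace through this code step by step.

Initialize: s = 0
Initialize: items = [19, 16, 12, 6, 19, 18, 8, 13]
Entering loop: for item in items:

After execution: s = 0
0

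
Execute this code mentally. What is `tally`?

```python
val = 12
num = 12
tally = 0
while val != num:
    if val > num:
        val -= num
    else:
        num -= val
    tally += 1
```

Let's trace through this code step by step.

Initialize: val = 12
Initialize: num = 12
Initialize: tally = 0
Entering loop: while val != num:

After execution: tally = 0
0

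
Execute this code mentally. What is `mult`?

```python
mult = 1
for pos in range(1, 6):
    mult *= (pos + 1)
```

Let's trace through this code step by step.

Initialize: mult = 1
Entering loop: for pos in range(1, 6):

After execution: mult = 720
720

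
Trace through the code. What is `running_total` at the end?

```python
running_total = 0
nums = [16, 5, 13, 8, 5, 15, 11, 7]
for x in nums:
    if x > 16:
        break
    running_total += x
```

Let's trace through this code step by step.

Initialize: running_total = 0
Initialize: nums = [16, 5, 13, 8, 5, 15, 11, 7]
Entering loop: for x in nums:

After execution: running_total = 80
80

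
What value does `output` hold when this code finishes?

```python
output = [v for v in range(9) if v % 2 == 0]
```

Let's trace through this code step by step.

Initialize: output = [v for v in range(9) if v % 2 == 0]

After execution: output = [0, 2, 4, 6, 8]
[0, 2, 4, 6, 8]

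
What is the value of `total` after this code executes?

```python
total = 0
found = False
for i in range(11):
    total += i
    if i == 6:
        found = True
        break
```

Let's trace through this code step by step.

Initialize: total = 0
Initialize: found = False
Entering loop: for i in range(11):

After execution: total = 21
21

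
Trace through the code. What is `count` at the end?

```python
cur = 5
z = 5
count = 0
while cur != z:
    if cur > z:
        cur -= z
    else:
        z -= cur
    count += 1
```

Let's trace through this code step by step.

Initialize: cur = 5
Initialize: z = 5
Initialize: count = 0
Entering loop: while cur != z:

After execution: count = 0
0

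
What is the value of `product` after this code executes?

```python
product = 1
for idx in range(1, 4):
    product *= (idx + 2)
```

Let's trace through this code step by step.

Initialize: product = 1
Entering loop: for idx in range(1, 4):

After execution: product = 60
60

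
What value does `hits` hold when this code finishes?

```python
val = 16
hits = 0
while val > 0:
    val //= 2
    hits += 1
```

Let's trace through this code step by step.

Initialize: val = 16
Initialize: hits = 0
Entering loop: while val > 0:

After execution: hits = 5
5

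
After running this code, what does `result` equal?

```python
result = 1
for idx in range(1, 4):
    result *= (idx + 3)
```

Let's trace through this code step by step.

Initialize: result = 1
Entering loop: for idx in range(1, 4):

After execution: result = 120
120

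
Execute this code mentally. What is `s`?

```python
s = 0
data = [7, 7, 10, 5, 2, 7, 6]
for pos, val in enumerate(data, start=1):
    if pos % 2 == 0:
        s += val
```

Let's trace through this code step by step.

Initialize: s = 0
Initialize: data = [7, 7, 10, 5, 2, 7, 6]
Entering loop: for pos, val in enumerate(data, start=1):

After execution: s = 19
19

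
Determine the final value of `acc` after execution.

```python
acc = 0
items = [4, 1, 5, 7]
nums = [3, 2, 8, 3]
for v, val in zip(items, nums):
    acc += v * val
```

Let's trace through this code step by step.

Initialize: acc = 0
Initialize: items = [4, 1, 5, 7]
Initialize: nums = [3, 2, 8, 3]
Entering loop: for v, val in zip(items, nums):

After execution: acc = 75
75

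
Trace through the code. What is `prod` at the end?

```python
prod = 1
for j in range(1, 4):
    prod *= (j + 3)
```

Let's trace through this code step by step.

Initialize: prod = 1
Entering loop: for j in range(1, 4):

After execution: prod = 120
120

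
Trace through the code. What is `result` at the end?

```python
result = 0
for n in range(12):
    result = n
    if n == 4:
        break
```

Let's trace through this code step by step.

Initialize: result = 0
Entering loop: for n in range(12):

After execution: result = 4
4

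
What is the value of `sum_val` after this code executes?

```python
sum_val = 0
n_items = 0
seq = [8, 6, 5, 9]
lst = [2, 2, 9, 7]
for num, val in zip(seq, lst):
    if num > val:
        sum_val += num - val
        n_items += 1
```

Let's trace through this code step by step.

Initialize: sum_val = 0
Initialize: n_items = 0
Initialize: seq = [8, 6, 5, 9]
Initialize: lst = [2, 2, 9, 7]
Entering loop: for num, val in zip(seq, lst):

After execution: sum_val = 12
12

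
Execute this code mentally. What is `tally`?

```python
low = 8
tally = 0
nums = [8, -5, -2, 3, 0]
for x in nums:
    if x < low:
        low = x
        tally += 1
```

Let's trace through this code step by step.

Initialize: low = 8
Initialize: tally = 0
Initialize: nums = [8, -5, -2, 3, 0]
Entering loop: for x in nums:

After execution: tally = 1
1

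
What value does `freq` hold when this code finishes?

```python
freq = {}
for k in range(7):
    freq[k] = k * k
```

Let's trace through this code step by step.

Initialize: freq = {}
Entering loop: for k in range(7):

After execution: freq = {0: 0, 1: 1, 2: 4, 3: 9, 4: 16, 5: 25, 6: 36}
{0: 0, 1: 1, 2: 4, 3: 9, 4: 16, 5: 25, 6: 36}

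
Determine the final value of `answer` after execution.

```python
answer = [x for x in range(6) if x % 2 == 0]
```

Let's trace through this code step by step.

Initialize: answer = [x for x in range(6) if x % 2 == 0]

After execution: answer = [0, 2, 4]
[0, 2, 4]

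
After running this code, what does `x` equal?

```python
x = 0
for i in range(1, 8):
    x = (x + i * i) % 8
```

Let's trace through this code step by step.

Initialize: x = 0
Entering loop: for i in range(1, 8):

After execution: x = 4
4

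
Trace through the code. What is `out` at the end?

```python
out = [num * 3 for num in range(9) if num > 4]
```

Let's trace through this code step by step.

Initialize: out = [num * 3 for num in range(9) if num > 4]

After execution: out = [15, 18, 21, 24]
[15, 18, 21, 24]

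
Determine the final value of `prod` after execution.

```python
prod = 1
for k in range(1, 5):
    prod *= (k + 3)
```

Let's trace through this code step by step.

Initialize: prod = 1
Entering loop: for k in range(1, 5):

After execution: prod = 840
840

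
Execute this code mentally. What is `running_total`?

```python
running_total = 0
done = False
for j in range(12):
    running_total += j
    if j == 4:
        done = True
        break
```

Let's trace through this code step by step.

Initialize: running_total = 0
Initialize: done = False
Entering loop: for j in range(12):

After execution: running_total = 10
10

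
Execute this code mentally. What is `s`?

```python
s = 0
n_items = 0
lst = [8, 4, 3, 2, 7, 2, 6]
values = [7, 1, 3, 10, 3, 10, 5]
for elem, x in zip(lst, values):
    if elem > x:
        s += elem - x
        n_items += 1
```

Let's trace through this code step by step.

Initialize: s = 0
Initialize: n_items = 0
Initialize: lst = [8, 4, 3, 2, 7, 2, 6]
Initialize: values = [7, 1, 3, 10, 3, 10, 5]
Entering loop: for elem, x in zip(lst, values):

After execution: s = 9
9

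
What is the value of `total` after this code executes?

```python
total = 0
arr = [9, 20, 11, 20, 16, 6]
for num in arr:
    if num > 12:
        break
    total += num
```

Let's trace through this code step by step.

Initialize: total = 0
Initialize: arr = [9, 20, 11, 20, 16, 6]
Entering loop: for num in arr:

After execution: total = 9
9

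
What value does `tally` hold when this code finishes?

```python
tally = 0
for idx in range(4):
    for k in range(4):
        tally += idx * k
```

Let's trace through this code step by step.

Initialize: tally = 0
Entering loop: for idx in range(4):

After execution: tally = 36
36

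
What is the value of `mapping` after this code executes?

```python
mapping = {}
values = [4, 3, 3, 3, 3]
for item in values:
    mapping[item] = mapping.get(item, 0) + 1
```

Let's trace through this code step by step.

Initialize: mapping = {}
Initialize: values = [4, 3, 3, 3, 3]
Entering loop: for item in values:

After execution: mapping = {4: 1, 3: 4}
{4: 1, 3: 4}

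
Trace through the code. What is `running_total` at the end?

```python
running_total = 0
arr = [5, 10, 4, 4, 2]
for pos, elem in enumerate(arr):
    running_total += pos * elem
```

Let's trace through this code step by step.

Initialize: running_total = 0
Initialize: arr = [5, 10, 4, 4, 2]
Entering loop: for pos, elem in enumerate(arr):

After execution: running_total = 38
38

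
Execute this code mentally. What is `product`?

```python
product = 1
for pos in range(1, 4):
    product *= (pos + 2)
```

Let's trace through this code step by step.

Initialize: product = 1
Entering loop: for pos in range(1, 4):

After execution: product = 60
60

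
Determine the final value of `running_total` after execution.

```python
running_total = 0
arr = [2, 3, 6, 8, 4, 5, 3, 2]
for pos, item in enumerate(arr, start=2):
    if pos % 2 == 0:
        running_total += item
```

Let's trace through this code step by step.

Initialize: running_total = 0
Initialize: arr = [2, 3, 6, 8, 4, 5, 3, 2]
Entering loop: for pos, item in enumerate(arr, start=2):

After execution: running_total = 15
15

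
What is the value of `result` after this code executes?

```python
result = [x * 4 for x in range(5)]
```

Let's trace through this code step by step.

Initialize: result = [x * 4 for x in range(5)]

After execution: result = [0, 4, 8, 12, 16]
[0, 4, 8, 12, 16]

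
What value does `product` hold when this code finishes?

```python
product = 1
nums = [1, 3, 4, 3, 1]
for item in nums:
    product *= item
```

Let's trace through this code step by step.

Initialize: product = 1
Initialize: nums = [1, 3, 4, 3, 1]
Entering loop: for item in nums:

After execution: product = 36
36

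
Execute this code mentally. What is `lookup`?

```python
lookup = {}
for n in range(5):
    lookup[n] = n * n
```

Let's trace through this code step by step.

Initialize: lookup = {}
Entering loop: for n in range(5):

After execution: lookup = {0: 0, 1: 1, 2: 4, 3: 9, 4: 16}
{0: 0, 1: 1, 2: 4, 3: 9, 4: 16}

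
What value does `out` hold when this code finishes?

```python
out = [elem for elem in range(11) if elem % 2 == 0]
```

Let's trace through this code step by step.

Initialize: out = [elem for elem in range(11) if elem % 2 == 0]

After execution: out = [0, 2, 4, 6, 8, 10]
[0, 2, 4, 6, 8, 10]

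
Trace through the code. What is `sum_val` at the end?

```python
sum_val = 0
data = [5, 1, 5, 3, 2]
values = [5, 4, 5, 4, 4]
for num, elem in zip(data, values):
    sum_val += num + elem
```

Let's trace through this code step by step.

Initialize: sum_val = 0
Initialize: data = [5, 1, 5, 3, 2]
Initialize: values = [5, 4, 5, 4, 4]
Entering loop: for num, elem in zip(data, values):

After execution: sum_val = 38
38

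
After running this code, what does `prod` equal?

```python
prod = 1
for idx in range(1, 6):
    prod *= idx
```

Let's trace through this code step by step.

Initialize: prod = 1
Entering loop: for idx in range(1, 6):

After execution: prod = 120
120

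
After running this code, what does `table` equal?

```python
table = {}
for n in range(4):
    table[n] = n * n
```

Let's trace through this code step by step.

Initialize: table = {}
Entering loop: for n in range(4):

After execution: table = {0: 0, 1: 1, 2: 4, 3: 9}
{0: 0, 1: 1, 2: 4, 3: 9}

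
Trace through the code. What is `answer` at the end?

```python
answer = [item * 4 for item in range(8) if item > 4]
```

Let's trace through this code step by step.

Initialize: answer = [item * 4 for item in range(8) if item > 4]

After execution: answer = [20, 24, 28]
[20, 24, 28]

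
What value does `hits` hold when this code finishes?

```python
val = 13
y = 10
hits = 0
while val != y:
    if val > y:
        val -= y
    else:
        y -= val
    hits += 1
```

Let's trace through this code step by step.

Initialize: val = 13
Initialize: y = 10
Initialize: hits = 0
Entering loop: while val != y:

After execution: hits = 6
6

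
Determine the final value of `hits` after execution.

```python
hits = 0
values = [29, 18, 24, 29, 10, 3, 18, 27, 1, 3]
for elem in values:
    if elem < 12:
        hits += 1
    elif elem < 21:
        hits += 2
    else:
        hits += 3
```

Let's trace through this code step by step.

Initialize: hits = 0
Initialize: values = [29, 18, 24, 29, 10, 3, 18, 27, 1, 3]
Entering loop: for elem in values:

After execution: hits = 20
20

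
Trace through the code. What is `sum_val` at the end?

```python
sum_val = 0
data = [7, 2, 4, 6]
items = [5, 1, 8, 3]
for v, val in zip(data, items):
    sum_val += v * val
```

Let's trace through this code step by step.

Initialize: sum_val = 0
Initialize: data = [7, 2, 4, 6]
Initialize: items = [5, 1, 8, 3]
Entering loop: for v, val in zip(data, items):

After execution: sum_val = 87
87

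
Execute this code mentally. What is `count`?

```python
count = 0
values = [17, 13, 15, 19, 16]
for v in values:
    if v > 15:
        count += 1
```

Let's trace through this code step by step.

Initialize: count = 0
Initialize: values = [17, 13, 15, 19, 16]
Entering loop: for v in values:

After execution: count = 3
3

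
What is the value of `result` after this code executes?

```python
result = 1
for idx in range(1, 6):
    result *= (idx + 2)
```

Let's trace through this code step by step.

Initialize: result = 1
Entering loop: for idx in range(1, 6):

After execution: result = 2520
2520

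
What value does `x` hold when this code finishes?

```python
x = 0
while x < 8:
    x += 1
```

Let's trace through this code step by step.

Initialize: x = 0
Entering loop: while x < 8:

After execution: x = 8
8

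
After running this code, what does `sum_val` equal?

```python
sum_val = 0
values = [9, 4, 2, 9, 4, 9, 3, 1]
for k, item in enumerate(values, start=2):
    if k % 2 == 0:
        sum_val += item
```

Let's trace through this code step by step.

Initialize: sum_val = 0
Initialize: values = [9, 4, 2, 9, 4, 9, 3, 1]
Entering loop: for k, item in enumerate(values, start=2):

After execution: sum_val = 18
18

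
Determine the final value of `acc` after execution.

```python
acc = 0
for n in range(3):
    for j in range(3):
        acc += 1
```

Let's trace through this code step by step.

Initialize: acc = 0
Entering loop: for n in range(3):

After execution: acc = 9
9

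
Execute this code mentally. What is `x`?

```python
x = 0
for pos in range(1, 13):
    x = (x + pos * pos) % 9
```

Let's trace through this code step by step.

Initialize: x = 0
Entering loop: for pos in range(1, 13):

After execution: x = 2
2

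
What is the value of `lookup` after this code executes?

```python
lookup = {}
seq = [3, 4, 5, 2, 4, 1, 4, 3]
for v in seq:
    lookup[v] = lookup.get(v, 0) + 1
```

Let's trace through this code step by step.

Initialize: lookup = {}
Initialize: seq = [3, 4, 5, 2, 4, 1, 4, 3]
Entering loop: for v in seq:

After execution: lookup = {3: 2, 4: 3, 5: 1, 2: 1, 1: 1}
{3: 2, 4: 3, 5: 1, 2: 1, 1: 1}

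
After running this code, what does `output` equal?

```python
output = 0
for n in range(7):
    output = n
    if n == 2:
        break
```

Let's trace through this code step by step.

Initialize: output = 0
Entering loop: for n in range(7):

After execution: output = 2
2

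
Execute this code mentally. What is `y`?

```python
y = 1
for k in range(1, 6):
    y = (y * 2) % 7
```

Let's trace through this code step by step.

Initialize: y = 1
Entering loop: for k in range(1, 6):

After execution: y = 4
4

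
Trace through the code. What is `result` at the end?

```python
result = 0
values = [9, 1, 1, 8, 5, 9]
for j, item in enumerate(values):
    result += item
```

Let's trace through this code step by step.

Initialize: result = 0
Initialize: values = [9, 1, 1, 8, 5, 9]
Entering loop: for j, item in enumerate(values):

After execution: result = 33
33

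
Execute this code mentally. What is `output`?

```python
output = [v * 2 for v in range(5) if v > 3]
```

Let's trace through this code step by step.

Initialize: output = [v * 2 for v in range(5) if v > 3]

After execution: output = [8]
[8]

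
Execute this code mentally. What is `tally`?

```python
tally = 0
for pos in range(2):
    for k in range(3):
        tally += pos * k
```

Let's trace through this code step by step.

Initialize: tally = 0
Entering loop: for pos in range(2):

After execution: tally = 3
3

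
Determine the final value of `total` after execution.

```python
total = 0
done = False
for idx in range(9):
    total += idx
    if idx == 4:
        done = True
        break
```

Let's trace through this code step by step.

Initialize: total = 0
Initialize: done = False
Entering loop: for idx in range(9):

After execution: total = 10
10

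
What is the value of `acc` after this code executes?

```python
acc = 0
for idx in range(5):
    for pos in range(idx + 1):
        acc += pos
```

Let's trace through this code step by step.

Initialize: acc = 0
Entering loop: for idx in range(5):

After execution: acc = 20
20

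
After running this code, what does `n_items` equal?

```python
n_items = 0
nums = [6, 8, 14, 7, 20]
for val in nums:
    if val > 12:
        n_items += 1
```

Let's trace through this code step by step.

Initialize: n_items = 0
Initialize: nums = [6, 8, 14, 7, 20]
Entering loop: for val in nums:

After execution: n_items = 2
2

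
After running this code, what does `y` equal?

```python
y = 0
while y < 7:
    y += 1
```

Let's trace through this code step by step.

Initialize: y = 0
Entering loop: while y < 7:

After execution: y = 7
7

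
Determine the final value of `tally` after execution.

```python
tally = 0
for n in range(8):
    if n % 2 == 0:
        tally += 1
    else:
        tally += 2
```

Let's trace through this code step by step.

Initialize: tally = 0
Entering loop: for n in range(8):

After execution: tally = 12
12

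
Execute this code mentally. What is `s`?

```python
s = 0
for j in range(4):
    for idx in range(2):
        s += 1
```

Let's trace through this code step by step.

Initialize: s = 0
Entering loop: for j in range(4):

After execution: s = 8
8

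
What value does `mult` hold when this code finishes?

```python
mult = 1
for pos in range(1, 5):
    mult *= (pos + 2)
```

Let's trace through this code step by step.

Initialize: mult = 1
Entering loop: for pos in range(1, 5):

After execution: mult = 360
360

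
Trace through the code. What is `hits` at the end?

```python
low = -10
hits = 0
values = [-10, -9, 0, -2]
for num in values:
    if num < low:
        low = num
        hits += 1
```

Let's trace through this code step by step.

Initialize: low = -10
Initialize: hits = 0
Initialize: values = [-10, -9, 0, -2]
Entering loop: for num in values:

After execution: hits = 0
0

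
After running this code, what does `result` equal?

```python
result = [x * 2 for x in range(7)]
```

Let's trace through this code step by step.

Initialize: result = [x * 2 for x in range(7)]

After execution: result = [0, 2, 4, 6, 8, 10, 12]
[0, 2, 4, 6, 8, 10, 12]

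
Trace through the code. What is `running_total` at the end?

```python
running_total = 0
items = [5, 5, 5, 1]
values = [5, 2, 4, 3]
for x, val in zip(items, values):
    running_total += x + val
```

Let's trace through this code step by step.

Initialize: running_total = 0
Initialize: items = [5, 5, 5, 1]
Initialize: values = [5, 2, 4, 3]
Entering loop: for x, val in zip(items, values):

After execution: running_total = 30
30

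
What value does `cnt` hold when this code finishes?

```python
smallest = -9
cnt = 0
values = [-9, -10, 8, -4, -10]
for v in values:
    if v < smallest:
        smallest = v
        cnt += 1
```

Let's trace through this code step by step.

Initialize: smallest = -9
Initialize: cnt = 0
Initialize: values = [-9, -10, 8, -4, -10]
Entering loop: for v in values:

After execution: cnt = 1
1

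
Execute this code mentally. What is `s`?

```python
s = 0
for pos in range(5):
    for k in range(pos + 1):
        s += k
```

Let's trace through this code step by step.

Initialize: s = 0
Entering loop: for pos in range(5):

After execution: s = 20
20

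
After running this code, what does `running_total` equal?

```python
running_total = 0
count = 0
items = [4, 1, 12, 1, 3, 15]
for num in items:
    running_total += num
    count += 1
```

Let's trace through this code step by step.

Initialize: running_total = 0
Initialize: count = 0
Initialize: items = [4, 1, 12, 1, 3, 15]
Entering loop: for num in items:

After execution: running_total = 36
36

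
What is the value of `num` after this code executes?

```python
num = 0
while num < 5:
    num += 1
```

Let's trace through this code step by step.

Initialize: num = 0
Entering loop: while num < 5:

After execution: num = 5
5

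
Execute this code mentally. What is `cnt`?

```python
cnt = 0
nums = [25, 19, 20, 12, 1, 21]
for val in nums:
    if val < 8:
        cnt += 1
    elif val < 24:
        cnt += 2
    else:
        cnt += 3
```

Let's trace through this code step by step.

Initialize: cnt = 0
Initialize: nums = [25, 19, 20, 12, 1, 21]
Entering loop: for val in nums:

After execution: cnt = 12
12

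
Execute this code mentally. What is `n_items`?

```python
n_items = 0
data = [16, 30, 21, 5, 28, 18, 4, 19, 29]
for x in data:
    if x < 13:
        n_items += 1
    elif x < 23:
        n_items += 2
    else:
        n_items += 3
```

Let's trace through this code step by step.

Initialize: n_items = 0
Initialize: data = [16, 30, 21, 5, 28, 18, 4, 19, 29]
Entering loop: for x in data:

After execution: n_items = 19
19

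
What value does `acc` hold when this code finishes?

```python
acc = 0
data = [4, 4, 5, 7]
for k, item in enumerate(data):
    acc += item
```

Let's trace through this code step by step.

Initialize: acc = 0
Initialize: data = [4, 4, 5, 7]
Entering loop: for k, item in enumerate(data):

After execution: acc = 20
20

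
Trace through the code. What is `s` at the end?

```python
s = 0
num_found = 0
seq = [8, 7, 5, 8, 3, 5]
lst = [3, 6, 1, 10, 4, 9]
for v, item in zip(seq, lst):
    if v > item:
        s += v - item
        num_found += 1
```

Let's trace through this code step by step.

Initialize: s = 0
Initialize: num_found = 0
Initialize: seq = [8, 7, 5, 8, 3, 5]
Initialize: lst = [3, 6, 1, 10, 4, 9]
Entering loop: for v, item in zip(seq, lst):

After execution: s = 10
10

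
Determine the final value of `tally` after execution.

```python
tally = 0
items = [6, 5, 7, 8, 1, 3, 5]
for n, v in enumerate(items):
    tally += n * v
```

Let's trace through this code step by step.

Initialize: tally = 0
Initialize: items = [6, 5, 7, 8, 1, 3, 5]
Entering loop: for n, v in enumerate(items):

After execution: tally = 92
92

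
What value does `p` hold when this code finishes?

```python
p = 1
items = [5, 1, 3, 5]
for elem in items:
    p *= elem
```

Let's trace through this code step by step.

Initialize: p = 1
Initialize: items = [5, 1, 3, 5]
Entering loop: for elem in items:

After execution: p = 75
75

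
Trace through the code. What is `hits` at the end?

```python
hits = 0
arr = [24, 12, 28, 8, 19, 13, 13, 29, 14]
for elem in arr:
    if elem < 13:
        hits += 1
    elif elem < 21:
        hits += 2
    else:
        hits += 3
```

Let's trace through this code step by step.

Initialize: hits = 0
Initialize: arr = [24, 12, 28, 8, 19, 13, 13, 29, 14]
Entering loop: for elem in arr:

After execution: hits = 19
19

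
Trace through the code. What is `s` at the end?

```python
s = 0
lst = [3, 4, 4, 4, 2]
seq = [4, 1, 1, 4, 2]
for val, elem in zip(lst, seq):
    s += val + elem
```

Let's trace through this code step by step.

Initialize: s = 0
Initialize: lst = [3, 4, 4, 4, 2]
Initialize: seq = [4, 1, 1, 4, 2]
Entering loop: for val, elem in zip(lst, seq):

After execution: s = 29
29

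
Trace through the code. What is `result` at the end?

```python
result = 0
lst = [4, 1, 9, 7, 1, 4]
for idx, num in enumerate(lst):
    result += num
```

Let's trace through this code step by step.

Initialize: result = 0
Initialize: lst = [4, 1, 9, 7, 1, 4]
Entering loop: for idx, num in enumerate(lst):

After execution: result = 26
26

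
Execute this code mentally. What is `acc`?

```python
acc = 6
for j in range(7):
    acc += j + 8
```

Let's trace through this code step by step.

Initialize: acc = 6
Entering loop: for j in range(7):

After execution: acc = 83
83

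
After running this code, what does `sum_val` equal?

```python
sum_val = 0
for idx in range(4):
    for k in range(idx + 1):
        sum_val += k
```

Let's trace through this code step by step.

Initialize: sum_val = 0
Entering loop: for idx in range(4):

After execution: sum_val = 10
10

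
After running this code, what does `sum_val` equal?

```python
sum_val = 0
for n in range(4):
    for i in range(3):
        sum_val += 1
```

Let's trace through this code step by step.

Initialize: sum_val = 0
Entering loop: for n in range(4):

After execution: sum_val = 12
12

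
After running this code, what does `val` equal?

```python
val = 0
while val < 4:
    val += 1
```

Let's trace through this code step by step.

Initialize: val = 0
Entering loop: while val < 4:

After execution: val = 4
4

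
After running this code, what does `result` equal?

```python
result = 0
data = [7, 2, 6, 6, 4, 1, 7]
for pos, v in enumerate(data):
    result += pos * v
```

Let's trace through this code step by step.

Initialize: result = 0
Initialize: data = [7, 2, 6, 6, 4, 1, 7]
Entering loop: for pos, v in enumerate(data):

After execution: result = 95
95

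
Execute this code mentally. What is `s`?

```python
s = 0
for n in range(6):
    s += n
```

Let's trace through this code step by step.

Initialize: s = 0
Entering loop: for n in range(6):

After execution: s = 15
15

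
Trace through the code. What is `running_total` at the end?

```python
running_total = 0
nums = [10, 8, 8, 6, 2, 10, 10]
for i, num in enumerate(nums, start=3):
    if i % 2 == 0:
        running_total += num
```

Let's trace through this code step by step.

Initialize: running_total = 0
Initialize: nums = [10, 8, 8, 6, 2, 10, 10]
Entering loop: for i, num in enumerate(nums, start=3):

After execution: running_total = 24
24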